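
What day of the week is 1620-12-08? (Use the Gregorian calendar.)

Doomsday rule: the anchor day for the 1600s is Tuesday. For year 20: 20÷12 = 1 r 8, and 8÷4 = 2, so 1+8+2 = 11.
Tuesday + 11 ≡ Saturday — that's 1620's doomsday.
In December the doomsday date is Dec 12.
Dec 8 is 4 days before Dec 12; 4 mod 7 = 4, so Saturday − 4 = Tuesday.

Tuesday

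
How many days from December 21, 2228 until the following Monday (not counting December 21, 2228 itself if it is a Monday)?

Dec 21, 2228 is a Sunday.
From Sunday to the next Monday is 1 day.

1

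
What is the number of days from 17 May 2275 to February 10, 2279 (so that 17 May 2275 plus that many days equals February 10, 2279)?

1365

May 17, 2275 → May 17, 2276: 366 days (Feb 29, 2276 is in that span).
May 17, 2276 → May 17, 2277: 365 days.
May 17, 2277 → May 17, 2278: 365 days.
May 17, 2278 → Jun 17, 2278: 31 days (May has 31).
Jun 17, 2278 → Jul 17, 2278: 30 days (June has 30).
Jul 17, 2278 → Aug 17, 2278: 31 days (July has 31).
Aug 17, 2278 → Sep 17, 2278: 31 days (August has 31).
Sep 17, 2278 → Oct 17, 2278: 30 days (September has 30).
Oct 17, 2278 → Nov 17, 2278: 31 days (October has 31).
Nov 17, 2278 → Dec 17, 2278: 30 days (November has 30).
Dec 17, 2278 → Jan 17, 2279: 31 days (December has 31).
Jan 17, 2279 → Feb 10, 2279: 24 days.
Total: 1365 days.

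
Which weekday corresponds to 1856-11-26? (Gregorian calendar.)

Doomsday rule: the anchor day for the 1800s is Friday. For year 56: 56÷12 = 4 r 8, and 8÷4 = 2, so 4+8+2 = 14.
Friday + 14 ≡ Friday — that's 1856's doomsday.
In November the doomsday date is Nov 7.
Nov 26 is 19 days after Nov 7; 19 mod 7 = 5, so Friday + 5 = Wednesday.

Wednesday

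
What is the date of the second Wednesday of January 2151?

January 1, 2151 is a Friday.
The first Wednesday is therefore January 6 (5 days later).
The second Wednesday is 6 + 1×7 = January 13.

January 13, 2151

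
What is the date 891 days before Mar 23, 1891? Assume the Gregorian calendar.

−365 (one year) → Mar 23, 1890 (526 left).
−365 (one year) → Mar 23, 1889 (161 left).
−23 → Feb 28, 1889 (end of Feb, 28 days; 138 left).
−28 → Jan 31, 1889 (end of Jan, 31 days; 110 left).
−31 → Dec 31, 1888 (end of Dec, 31 days; 79 left).
−31 → Nov 30, 1888 (end of Nov, 30 days; 48 left).
−30 → Oct 31, 1888 (end of Oct, 31 days; 18 left).
−18 → Oct 13, 1888.

October 13, 1888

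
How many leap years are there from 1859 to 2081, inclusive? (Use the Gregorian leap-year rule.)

55

Multiples of 4 in [1859,2081]: 56.
Of those, multiples of 100: 2 (not leap unless ÷400).
Multiples of 400: 1.
Leap years = 56 − 2 + 1 = 55.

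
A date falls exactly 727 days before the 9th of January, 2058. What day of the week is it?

Thursday

Jan 9, 2058 is a Wednesday.
727 mod 7 = 6, so 727 days before a Wednesday is Wednesday − 6 = Thursday.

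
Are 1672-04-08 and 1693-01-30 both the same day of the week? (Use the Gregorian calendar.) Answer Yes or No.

From Apr 8, 1672 to Jan 30, 1693 is 7602 days.
7602 mod 7 = 0, so they are the same weekday.
(Apr 8, 1672 is a Friday; Jan 30, 1693 is a Friday.)

Yes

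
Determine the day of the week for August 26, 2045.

Saturday

January 1, 2045 is a Sunday.
Jan 1, 2045 → Feb 1, 2045: 31 days (January has 31).
Feb 1, 2045 → Mar 1, 2045: 28 days (February has 28).
Mar 1, 2045 → Apr 1, 2045: 31 days (March has 31).
Apr 1, 2045 → May 1, 2045: 30 days (April has 30).
May 1, 2045 → Jun 1, 2045: 31 days (May has 31).
Jun 1, 2045 → Jul 1, 2045: 30 days (June has 30).
Jul 1, 2045 → Aug 1, 2045: 31 days (July has 31).
Aug 1, 2045 → Aug 26, 2045: 25 days.
Total: 237 days.
237 mod 7 = 6, so Sunday + 6 = Saturday.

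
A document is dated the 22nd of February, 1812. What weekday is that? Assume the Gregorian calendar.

Doomsday rule: the anchor day for the 1800s is Friday. For year 12: 12÷12 = 1 r 0, and 0÷4 = 0, so 1+0+0 = 1.
Friday + 1 ≡ Saturday — that's 1812's doomsday.
In February the doomsday date is Feb 29 (1812 is a leap year (divisible by 4)).
Feb 22 is 7 days before Feb 29; 7 mod 7 = 0, so Saturday − 0 = Saturday.

Saturday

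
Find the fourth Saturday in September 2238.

September 22, 2238

September 1, 2238 is a Saturday.
The first Saturday is therefore September 1 (same day).
The fourth Saturday is 1 + 3×7 = September 22.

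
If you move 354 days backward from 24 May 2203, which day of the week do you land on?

First find the weekday of May 24, 2203. Doomsday rule: the anchor day for the 2200s is Friday. For year 03: 3÷12 = 0 r 3, and 3÷4 = 0, so 0+3+0 = 3.
Friday + 3 ≡ Monday — that's 2203's doomsday.
In May the doomsday date is May 9.
May 24 is 15 days after May 9; 15 mod 7 = 1, so Monday + 1 = Tuesday.
354 mod 7 = 4, so 354 days before a Tuesday is Tuesday − 4 = Friday.

Friday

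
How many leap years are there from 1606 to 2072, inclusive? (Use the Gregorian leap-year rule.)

Multiples of 4 in [1606,2072]: 117.
Of those, multiples of 100: 4 (not leap unless ÷400).
Multiples of 400: 1.
Leap years = 117 − 4 + 1 = 114.

114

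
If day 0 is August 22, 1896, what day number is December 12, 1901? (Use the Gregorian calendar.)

1937

Aug 22, 1896 → Aug 22, 1897: 365 days.
Aug 22, 1897 → Aug 22, 1898: 365 days.
Aug 22, 1898 → Aug 22, 1899: 365 days.
Aug 22, 1899 → Aug 22, 1900: 365 days.
Aug 22, 1900 → Aug 22, 1901: 365 days.
Aug 22, 1901 → Sep 22, 1901: 31 days (August has 31).
Sep 22, 1901 → Oct 22, 1901: 30 days (September has 30).
Oct 22, 1901 → Nov 22, 1901: 31 days (October has 31).
Nov 22, 1901 → Dec 12, 1901: 20 days.
Total: 1937 days.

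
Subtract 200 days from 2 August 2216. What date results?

−2 → Jul 31, 2216 (end of Jul, 31 days; 198 left).
−31 → Jun 30, 2216 (end of Jun, 30 days; 167 left).
−30 → May 31, 2216 (end of May, 31 days; 137 left).
−31 → Apr 30, 2216 (end of Apr, 30 days; 106 left).
−30 → Mar 31, 2216 (end of Mar, 31 days; 76 left).
−31 → Feb 29, 2216 (end of Feb, 29 days; 45 left).
−29 → Jan 31, 2216 (end of Jan, 31 days; 16 left).
−16 → Jan 15, 2216.

January 15, 2216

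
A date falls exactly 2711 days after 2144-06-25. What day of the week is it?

Saturday

Jun 25, 2144 is a Thursday.
2711 mod 7 = 2, so 2711 days after a Thursday is Thursday + 2 = Saturday.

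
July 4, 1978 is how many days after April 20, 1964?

5188

Apr 20, 1964 → Apr 20, 1965: 365 days.
Apr 20, 1965 → Apr 20, 1966: 365 days.
Apr 20, 1966 → Apr 20, 1967: 365 days.
Apr 20, 1967 → Apr 20, 1968: 366 days (Feb 29, 1968 is in that span).
Apr 20, 1968 → Apr 20, 1969: 365 days.
Apr 20, 1969 → Apr 20, 1970: 365 days.
Apr 20, 1970 → Apr 20, 1971: 365 days.
Apr 20, 1971 → Apr 20, 1972: 366 days (Feb 29, 1972 is in that span).
Apr 20, 1972 → Apr 20, 1973: 365 days.
Apr 20, 1973 → Apr 20, 1974: 365 days.
Apr 20, 1974 → Apr 20, 1975: 365 days.
Apr 20, 1975 → Apr 20, 1976: 366 days (Feb 29, 1976 is in that span).
Apr 20, 1976 → Apr 20, 1977: 365 days.
Apr 20, 1977 → Apr 20, 1978: 365 days.
Apr 20, 1978 → May 20, 1978: 30 days (April has 30).
May 20, 1978 → Jun 20, 1978: 31 days (May has 31).
Jun 20, 1978 → Jul 4, 1978: 14 days.
Total: 5188 days.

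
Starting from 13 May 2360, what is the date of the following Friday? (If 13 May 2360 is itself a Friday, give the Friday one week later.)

May 20, 2360

May 13, 2360 is a Friday.
From Friday to the next Friday is 7 days.
May 13, 2360 + 7 = May 20, 2360.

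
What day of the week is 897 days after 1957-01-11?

First find the weekday of Jan 11, 1957. Doomsday rule: the anchor day for the 1900s is Wednesday. For year 57: 57÷12 = 4 r 9, and 9÷4 = 2, so 4+9+2 = 15.
Wednesday + 15 ≡ Thursday — that's 1957's doomsday.
In January the doomsday date is Jan 3 (1957 is not a leap year).
Jan 11 is 8 days after Jan 3; 8 mod 7 = 1, so Thursday + 1 = Friday.
897 mod 7 = 1, so 897 days after a Friday is Friday + 1 = Saturday.

Saturday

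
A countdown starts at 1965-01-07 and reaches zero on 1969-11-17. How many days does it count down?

1775

Jan 7, 1965 → Jan 7, 1966: 365 days.
Jan 7, 1966 → Jan 7, 1967: 365 days.
Jan 7, 1967 → Jan 7, 1968: 365 days.
Jan 7, 1968 → Jan 7, 1969: 366 days (Feb 29, 1968 is in that span).
Jan 7, 1969 → Feb 7, 1969: 31 days (January has 31).
Feb 7, 1969 → Mar 7, 1969: 28 days (February has 28).
Mar 7, 1969 → Apr 7, 1969: 31 days (March has 31).
Apr 7, 1969 → May 7, 1969: 30 days (April has 30).
May 7, 1969 → Jun 7, 1969: 31 days (May has 31).
Jun 7, 1969 → Jul 7, 1969: 30 days (June has 30).
Jul 7, 1969 → Aug 7, 1969: 31 days (July has 31).
Aug 7, 1969 → Sep 7, 1969: 31 days (August has 31).
Sep 7, 1969 → Oct 7, 1969: 30 days (September has 30).
Oct 7, 1969 → Nov 7, 1969: 31 days (October has 31).
Nov 7, 1969 → Nov 17, 1969: 10 days.
Total: 1775 days.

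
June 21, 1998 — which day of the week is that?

Sunday

January 1, 1998 is a Thursday.
Jan 1, 1998 → Feb 1, 1998: 31 days (January has 31).
Feb 1, 1998 → Mar 1, 1998: 28 days (February has 28).
Mar 1, 1998 → Apr 1, 1998: 31 days (March has 31).
Apr 1, 1998 → May 1, 1998: 30 days (April has 30).
May 1, 1998 → Jun 1, 1998: 31 days (May has 31).
Jun 1, 1998 → Jun 21, 1998: 20 days.
Total: 171 days.
171 mod 7 = 3, so Thursday + 3 = Sunday.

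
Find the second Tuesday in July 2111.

July 14, 2111

July 1, 2111 is a Wednesday.
The first Tuesday is therefore July 7 (6 days later).
The second Tuesday is 7 + 1×7 = July 14.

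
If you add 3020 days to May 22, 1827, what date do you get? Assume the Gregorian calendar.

+366 (one year; includes Feb 29, 1828) → May 22, 1828 (2654 left).
+365 (one year) → May 22, 1829 (2289 left).
+365 (one year) → May 22, 1830 (1924 left).
+365 (one year) → May 22, 1831 (1559 left).
+366 (one year; includes Feb 29, 1832) → May 22, 1832 (1193 left).
+365 (one year) → May 22, 1833 (828 left).
+365 (one year) → May 22, 1834 (463 left).
+365 (one year) → May 22, 1835 (98 left).
May has 31 days: +10 → Jun 1, 1835 (88 left).
Jun has 30 days: +30 → Jul 1, 1835 (58 left).
Jul has 31 days: +31 → Aug 1, 1835 (27 left).
+27 → Aug 28, 1835.

August 28, 1835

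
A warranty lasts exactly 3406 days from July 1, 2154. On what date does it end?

October 28, 2163

+365 (one year) → Jul 1, 2155 (3041 left).
+366 (one year; includes Feb 29, 2156) → Jul 1, 2156 (2675 left).
+365 (one year) → Jul 1, 2157 (2310 left).
+365 (one year) → Jul 1, 2158 (1945 left).
+365 (one year) → Jul 1, 2159 (1580 left).
+366 (one year; includes Feb 29, 2160) → Jul 1, 2160 (1214 left).
+365 (one year) → Jul 1, 2161 (849 left).
+365 (one year) → Jul 1, 2162 (484 left).
+365 (one year) → Jul 1, 2163 (119 left).
Jul has 31 days: +31 → Aug 1, 2163 (88 left).
Aug has 31 days: +31 → Sep 1, 2163 (57 left).
Sep has 30 days: +30 → Oct 1, 2163 (27 left).
+27 → Oct 28, 2163.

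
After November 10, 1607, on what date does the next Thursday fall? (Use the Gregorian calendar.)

November 15, 1607

Nov 10, 1607 is a Saturday.
From Saturday to the next Thursday is 5 days.
Nov 10, 1607 + 5 = Nov 15, 1607.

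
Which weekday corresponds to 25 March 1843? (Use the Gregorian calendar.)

Saturday

Doomsday rule: the anchor day for the 1800s is Friday. For year 43: 43÷12 = 3 r 7, and 7÷4 = 1, so 3+7+1 = 11.
Friday + 11 ≡ Tuesday — that's 1843's doomsday.
In March the doomsday date is Mar 14.
Mar 25 is 11 days after Mar 14; 11 mod 7 = 4, so Tuesday + 4 = Saturday.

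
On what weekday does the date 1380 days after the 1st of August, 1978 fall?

Aug 1, 1978 is a Tuesday.
1380 mod 7 = 1, so 1380 days after a Tuesday is Tuesday + 1 = Wednesday.

Wednesday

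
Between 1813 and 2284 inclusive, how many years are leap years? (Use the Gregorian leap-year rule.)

115

Multiples of 4 in [1813,2284]: 118.
Of those, multiples of 100: 4 (not leap unless ÷400).
Multiples of 400: 1.
Leap years = 118 − 4 + 1 = 115.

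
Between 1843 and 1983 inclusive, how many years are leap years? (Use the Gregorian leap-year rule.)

34

Multiples of 4 in [1843,1983]: 35.
Of those, multiples of 100: 1 (not leap unless ÷400).
Multiples of 400: 0.
Leap years = 35 − 1 + 0 = 34.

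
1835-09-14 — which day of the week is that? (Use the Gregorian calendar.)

Monday

Doomsday rule: the anchor day for the 1800s is Friday. For year 35: 35÷12 = 2 r 11, and 11÷4 = 2, so 2+11+2 = 15.
Friday + 15 ≡ Saturday — that's 1835's doomsday.
In September the doomsday date is Sep 5.
Sep 14 is 9 days after Sep 5; 9 mod 7 = 2, so Saturday + 2 = Monday.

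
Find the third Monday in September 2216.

September 16, 2216

September 1, 2216 is a Sunday.
The first Monday is therefore September 2 (1 days later).
The third Monday is 2 + 2×7 = September 16.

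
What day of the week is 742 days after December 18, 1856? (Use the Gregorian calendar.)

Thursday

Dec 18, 1856 is a Thursday.
742 mod 7 = 0, so 742 days after a Thursday is Thursday + 0 = Thursday.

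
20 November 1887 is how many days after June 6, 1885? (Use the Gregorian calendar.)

Jun 6, 1885 → Jun 6, 1886: 365 days.
Jun 6, 1886 → Jun 6, 1887: 365 days.
Jun 6, 1887 → Jul 6, 1887: 30 days (June has 30).
Jul 6, 1887 → Aug 6, 1887: 31 days (July has 31).
Aug 6, 1887 → Sep 6, 1887: 31 days (August has 31).
Sep 6, 1887 → Oct 6, 1887: 30 days (September has 30).
Oct 6, 1887 → Nov 6, 1887: 31 days (October has 31).
Nov 6, 1887 → Nov 20, 1887: 14 days.
Total: 897 days.

897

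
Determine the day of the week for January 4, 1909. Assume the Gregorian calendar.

January 1, 1909 is a Friday.
Jan 1, 1909 → Jan 4, 1909: 3 days.
Total: 3 days.
3 mod 7 = 3, so Friday + 3 = Monday.

Monday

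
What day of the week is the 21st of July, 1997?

Doomsday rule: the anchor day for the 1900s is Wednesday. For year 97: 97÷12 = 8 r 1, and 1÷4 = 0, so 8+1+0 = 9.
Wednesday + 9 ≡ Friday — that's 1997's doomsday.
In July the doomsday date is Jul 11.
Jul 21 is 10 days after Jul 11; 10 mod 7 = 3, so Friday + 3 = Monday.

Monday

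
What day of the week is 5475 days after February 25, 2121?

Wednesday

Feb 25, 2121 is a Tuesday.
5475 mod 7 = 1, so 5475 days after a Tuesday is Tuesday + 1 = Wednesday.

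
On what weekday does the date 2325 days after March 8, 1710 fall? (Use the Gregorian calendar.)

First find the weekday of Mar 8, 1710. Doomsday rule: the anchor day for the 1700s is Sunday. For year 10: 10÷12 = 0 r 10, and 10÷4 = 2, so 0+10+2 = 12.
Sunday + 12 ≡ Friday — that's 1710's doomsday.
In March the doomsday date is Mar 14.
Mar 8 is 6 days before Mar 14; 6 mod 7 = 6, so Friday − 6 = Saturday.
2325 mod 7 = 1, so 2325 days after a Saturday is Saturday + 1 = Sunday.

Sunday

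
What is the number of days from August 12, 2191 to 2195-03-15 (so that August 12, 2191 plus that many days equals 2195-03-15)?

Aug 12, 2191 → Aug 12, 2192: 366 days (Feb 29, 2192 is in that span).
Aug 12, 2192 → Aug 12, 2193: 365 days.
Aug 12, 2193 → Aug 12, 2194: 365 days.
Aug 12, 2194 → Sep 12, 2194: 31 days (August has 31).
Sep 12, 2194 → Oct 12, 2194: 30 days (September has 30).
Oct 12, 2194 → Nov 12, 2194: 31 days (October has 31).
Nov 12, 2194 → Dec 12, 2194: 30 days (November has 30).
Dec 12, 2194 → Jan 12, 2195: 31 days (December has 31).
Jan 12, 2195 → Feb 12, 2195: 31 days (January has 31).
Feb 12, 2195 → Mar 12, 2195: 28 days (February has 28).
Mar 12, 2195 → Mar 15, 2195: 3 days.
Total: 1311 days.

1311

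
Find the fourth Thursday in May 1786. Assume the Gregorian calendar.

May 25, 1786

May 1, 1786 is a Monday.
The first Thursday is therefore May 4 (3 days later).
The fourth Thursday is 4 + 3×7 = May 25.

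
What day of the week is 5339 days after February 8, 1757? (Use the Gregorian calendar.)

Feb 8, 1757 is a Tuesday.
5339 mod 7 = 5, so 5339 days after a Tuesday is Tuesday + 5 = Sunday.

Sunday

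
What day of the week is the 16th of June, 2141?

Friday

January 1, 2141 is a Sunday.
Jan 1, 2141 → Feb 1, 2141: 31 days (January has 31).
Feb 1, 2141 → Mar 1, 2141: 28 days (February has 28).
Mar 1, 2141 → Apr 1, 2141: 31 days (March has 31).
Apr 1, 2141 → May 1, 2141: 30 days (April has 30).
May 1, 2141 → Jun 1, 2141: 31 days (May has 31).
Jun 1, 2141 → Jun 16, 2141: 15 days.
Total: 166 days.
166 mod 7 = 5, so Sunday + 5 = Friday.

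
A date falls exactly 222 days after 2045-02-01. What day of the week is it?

Monday

Feb 1, 2045 is a Wednesday.
222 mod 7 = 5, so 222 days after a Wednesday is Wednesday + 5 = Monday.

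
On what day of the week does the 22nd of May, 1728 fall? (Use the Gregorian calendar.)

Saturday

Doomsday rule: the anchor day for the 1700s is Sunday. For year 28: 28÷12 = 2 r 4, and 4÷4 = 1, so 2+4+1 = 7.
Sunday + 7 ≡ Sunday — that's 1728's doomsday.
In May the doomsday date is May 9.
May 22 is 13 days after May 9; 13 mod 7 = 6, so Sunday + 6 = Saturday.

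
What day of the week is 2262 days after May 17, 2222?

May 17, 2222 is a Friday.
2262 mod 7 = 1, so 2262 days after a Friday is Friday + 1 = Saturday.

Saturday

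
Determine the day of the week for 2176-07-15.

Doomsday rule: the anchor day for the 2100s is Sunday. For year 76: 76÷12 = 6 r 4, and 4÷4 = 1, so 6+4+1 = 11.
Sunday + 11 ≡ Thursday — that's 2176's doomsday.
In July the doomsday date is Jul 11.
Jul 15 is 4 days after Jul 11; 4 mod 7 = 4, so Thursday + 4 = Monday.

Monday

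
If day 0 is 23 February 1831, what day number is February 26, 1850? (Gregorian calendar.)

Feb 23, 1831 → Feb 23, 1832: 365 days.
Feb 23, 1832 → Feb 23, 1833: 366 days (Feb 29, 1832 is in that span).
Feb 23, 1833 → Feb 23, 1834: 365 days.
Feb 23, 1834 → Feb 23, 1835: 365 days.
Feb 23, 1835 → Feb 23, 1836: 365 days.
Feb 23, 1836 → Feb 23, 1837: 366 days (Feb 29, 1836 is in that span).
Feb 23, 1837 → Feb 23, 1838: 365 days.
Feb 23, 1838 → Feb 23, 1839: 365 days.
Feb 23, 1839 → Feb 23, 1840: 365 days.
Feb 23, 1840 → Feb 23, 1841: 366 days (Feb 29, 1840 is in that span).
Feb 23, 1841 → Feb 23, 1842: 365 days.
Feb 23, 1842 → Feb 23, 1843: 365 days.
Feb 23, 1843 → Feb 23, 1844: 365 days.
Feb 23, 1844 → Feb 23, 1845: 366 days (Feb 29, 1844 is in that span).
Feb 23, 1845 → Feb 23, 1846: 365 days.
Feb 23, 1846 → Feb 23, 1847: 365 days.
Feb 23, 1847 → Feb 23, 1848: 365 days.
Feb 23, 1848 → Feb 23, 1849: 366 days (Feb 29, 1848 is in that span).
Feb 23, 1849 → Mar 23, 1849: 28 days (February has 28).
Mar 23, 1849 → Apr 23, 1849: 31 days (March has 31).
Apr 23, 1849 → May 23, 1849: 30 days (April has 30).
May 23, 1849 → Jun 23, 1849: 31 days (May has 31).
Jun 23, 1849 → Jul 23, 1849: 30 days (June has 30).
Jul 23, 1849 → Aug 23, 1849: 31 days (July has 31).
Aug 23, 1849 → Sep 23, 1849: 31 days (August has 31).
Sep 23, 1849 → Oct 23, 1849: 30 days (September has 30).
Oct 23, 1849 → Nov 23, 1849: 31 days (October has 31).
Nov 23, 1849 → Dec 23, 1849: 30 days (November has 30).
Dec 23, 1849 → Jan 23, 1850: 31 days (December has 31).
Jan 23, 1850 → Feb 23, 1850: 31 days (January has 31).
Feb 23, 1850 → Feb 26, 1850: 3 days.
Total: 6943 days.

6943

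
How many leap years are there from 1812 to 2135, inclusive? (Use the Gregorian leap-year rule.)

79

Multiples of 4 in [1812,2135]: 81.
Of those, multiples of 100: 3 (not leap unless ÷400).
Multiples of 400: 1.
Leap years = 81 − 3 + 1 = 79.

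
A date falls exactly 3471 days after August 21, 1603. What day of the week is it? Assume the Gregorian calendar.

First find the weekday of Aug 21, 1603. Doomsday rule: the anchor day for the 1600s is Tuesday. For year 03: 3÷12 = 0 r 3, and 3÷4 = 0, so 0+3+0 = 3.
Tuesday + 3 ≡ Friday — that's 1603's doomsday.
In August the doomsday date is Aug 8.
Aug 21 is 13 days after Aug 8; 13 mod 7 = 6, so Friday + 6 = Thursday.
3471 mod 7 = 6, so 3471 days after a Thursday is Thursday + 6 = Wednesday.

Wednesday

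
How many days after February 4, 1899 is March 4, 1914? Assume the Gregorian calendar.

Feb 4, 1899 → Feb 4, 1900: 365 days.
Feb 4, 1900 → Feb 4, 1901: 365 days.
Feb 4, 1901 → Feb 4, 1902: 365 days.
Feb 4, 1902 → Feb 4, 1903: 365 days.
Feb 4, 1903 → Feb 4, 1904: 365 days.
Feb 4, 1904 → Feb 4, 1905: 366 days (Feb 29, 1904 is in that span).
Feb 4, 1905 → Feb 4, 1906: 365 days.
Feb 4, 1906 → Feb 4, 1907: 365 days.
Feb 4, 1907 → Feb 4, 1908: 365 days.
Feb 4, 1908 → Feb 4, 1909: 366 days (Feb 29, 1908 is in that span).
Feb 4, 1909 → Feb 4, 1910: 365 days.
Feb 4, 1910 → Feb 4, 1911: 365 days.
Feb 4, 1911 → Feb 4, 1912: 365 days.
Feb 4, 1912 → Feb 4, 1913: 366 days (Feb 29, 1912 is in that span).
Feb 4, 1913 → Mar 4, 1913: 28 days (February has 28).
Mar 4, 1913 → Apr 4, 1913: 31 days (March has 31).
Apr 4, 1913 → May 4, 1913: 30 days (April has 30).
May 4, 1913 → Jun 4, 1913: 31 days (May has 31).
Jun 4, 1913 → Jul 4, 1913: 30 days (June has 30).
Jul 4, 1913 → Aug 4, 1913: 31 days (July has 31).
Aug 4, 1913 → Sep 4, 1913: 31 days (August has 31).
Sep 4, 1913 → Oct 4, 1913: 30 days (September has 30).
Oct 4, 1913 → Nov 4, 1913: 31 days (October has 31).
Nov 4, 1913 → Dec 4, 1913: 30 days (November has 30).
Dec 4, 1913 → Jan 4, 1914: 31 days (December has 31).
Jan 4, 1914 → Feb 4, 1914: 31 days (January has 31).
Feb 4, 1914 → Mar 4, 1914: 28 days.
Total: 5506 days.

5506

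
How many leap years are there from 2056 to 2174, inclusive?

Multiples of 4 in [2056,2174]: 30.
Of those, multiples of 100: 1 (not leap unless ÷400).
Multiples of 400: 0.
Leap years = 30 − 1 + 0 = 29.

29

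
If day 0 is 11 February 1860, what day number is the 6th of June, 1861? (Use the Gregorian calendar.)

Feb 11, 1860 → Feb 11, 1861: 366 days (Feb 29, 1860 is in that span).
Feb 11, 1861 → Mar 11, 1861: 28 days (February has 28).
Mar 11, 1861 → Apr 11, 1861: 31 days (March has 31).
Apr 11, 1861 → May 11, 1861: 30 days (April has 30).
May 11, 1861 → Jun 6, 1861: 26 days.
Total: 481 days.

481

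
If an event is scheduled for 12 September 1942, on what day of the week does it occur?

Saturday

Doomsday rule: the anchor day for the 1900s is Wednesday. For year 42: 42÷12 = 3 r 6, and 6÷4 = 1, so 3+6+1 = 10.
Wednesday + 10 ≡ Saturday — that's 1942's doomsday.
In September the doomsday date is Sep 5.
Sep 12 is 7 days after Sep 5; 7 mod 7 = 0, so Saturday + 0 = Saturday.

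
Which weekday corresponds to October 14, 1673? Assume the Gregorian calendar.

Doomsday rule: the anchor day for the 1600s is Tuesday. For year 73: 73÷12 = 6 r 1, and 1÷4 = 0, so 6+1+0 = 7.
Tuesday + 7 ≡ Tuesday — that's 1673's doomsday.
In October the doomsday date is Oct 10.
Oct 14 is 4 days after Oct 10; 4 mod 7 = 4, so Tuesday + 4 = Saturday.

Saturday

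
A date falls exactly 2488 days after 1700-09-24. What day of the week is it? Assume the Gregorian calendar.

Sep 24, 1700 is a Friday.
2488 mod 7 = 3, so 2488 days after a Friday is Friday + 3 = Monday.

Monday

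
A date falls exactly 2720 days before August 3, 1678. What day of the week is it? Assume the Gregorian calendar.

First find the weekday of Aug 3, 1678. Doomsday rule: the anchor day for the 1600s is Tuesday. For year 78: 78÷12 = 6 r 6, and 6÷4 = 1, so 6+6+1 = 13.
Tuesday + 13 ≡ Monday — that's 1678's doomsday.
In August the doomsday date is Aug 8.
Aug 3 is 5 days before Aug 8; 5 mod 7 = 5, so Monday − 5 = Wednesday.
2720 mod 7 = 4, so 2720 days before a Wednesday is Wednesday − 4 = Saturday.

Saturday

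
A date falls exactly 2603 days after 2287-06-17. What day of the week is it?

Jun 17, 2287 is a Friday.
2603 mod 7 = 6, so 2603 days after a Friday is Friday + 6 = Thursday.

Thursday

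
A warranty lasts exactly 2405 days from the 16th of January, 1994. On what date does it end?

+365 (one year) → Jan 16, 1995 (2040 left).
+365 (one year) → Jan 16, 1996 (1675 left).
+366 (one year; includes Feb 29, 1996) → Jan 16, 1997 (1309 left).
+365 (one year) → Jan 16, 1998 (944 left).
+365 (one year) → Jan 16, 1999 (579 left).
+365 (one year) → Jan 16, 2000 (214 left).
Jan has 31 days: +16 → Feb 1, 2000 (198 left).
Feb has 29 days: +29 → Mar 1, 2000 (169 left).
Mar has 31 days: +31 → Apr 1, 2000 (138 left).
Apr has 30 days: +30 → May 1, 2000 (108 left).
May has 31 days: +31 → Jun 1, 2000 (77 left).
Jun has 30 days: +30 → Jul 1, 2000 (47 left).
Jul has 31 days: +31 → Aug 1, 2000 (16 left).
+16 → Aug 17, 2000.

August 17, 2000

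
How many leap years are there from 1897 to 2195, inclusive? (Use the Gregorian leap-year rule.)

Multiples of 4 in [1897,2195]: 74.
Of those, multiples of 100: 3 (not leap unless ÷400).
Multiples of 400: 1.
Leap years = 74 − 3 + 1 = 72.

72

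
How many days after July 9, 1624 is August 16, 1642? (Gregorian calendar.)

Jul 9, 1624 → Jul 9, 1625: 365 days.
Jul 9, 1625 → Jul 9, 1626: 365 days.
Jul 9, 1626 → Jul 9, 1627: 365 days.
Jul 9, 1627 → Jul 9, 1628: 366 days (Feb 29, 1628 is in that span).
Jul 9, 1628 → Jul 9, 1629: 365 days.
Jul 9, 1629 → Jul 9, 1630: 365 days.
Jul 9, 1630 → Jul 9, 1631: 365 days.
Jul 9, 1631 → Jul 9, 1632: 366 days (Feb 29, 1632 is in that span).
Jul 9, 1632 → Jul 9, 1633: 365 days.
Jul 9, 1633 → Jul 9, 1634: 365 days.
Jul 9, 1634 → Jul 9, 1635: 365 days.
Jul 9, 1635 → Jul 9, 1636: 366 days (Feb 29, 1636 is in that span).
Jul 9, 1636 → Jul 9, 1637: 365 days.
Jul 9, 1637 → Jul 9, 1638: 365 days.
Jul 9, 1638 → Jul 9, 1639: 365 days.
Jul 9, 1639 → Jul 9, 1640: 366 days (Feb 29, 1640 is in that span).
Jul 9, 1640 → Jul 9, 1641: 365 days.
Jul 9, 1641 → Jul 9, 1642: 365 days.
Jul 9, 1642 → Aug 9, 1642: 31 days (July has 31).
Aug 9, 1642 → Aug 16, 1642: 7 days.
Total: 6612 days.

6612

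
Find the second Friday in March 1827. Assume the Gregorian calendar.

March 9, 1827

March 1, 1827 is a Thursday.
The first Friday is therefore March 2 (1 days later).
The second Friday is 2 + 1×7 = March 9.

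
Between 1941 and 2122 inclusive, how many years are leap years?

Multiples of 4 in [1941,2122]: 45.
Of those, multiples of 100: 2 (not leap unless ÷400).
Multiples of 400: 1.
Leap years = 45 − 2 + 1 = 44.

44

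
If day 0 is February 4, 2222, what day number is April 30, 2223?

Feb 4, 2222 → Feb 4, 2223: 365 days.
Feb 4, 2223 → Mar 4, 2223: 28 days (February has 28).
Mar 4, 2223 → Apr 4, 2223: 31 days (March has 31).
Apr 4, 2223 → Apr 30, 2223: 26 days.
Total: 450 days.

450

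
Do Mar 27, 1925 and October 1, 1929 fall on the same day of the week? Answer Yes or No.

From Mar 27, 1925 to Oct 1, 1929 is 1649 days.
1649 mod 7 = 4, so they are different weekdays.
(Mar 27, 1925 is a Friday; Oct 1, 1929 is a Tuesday.)

No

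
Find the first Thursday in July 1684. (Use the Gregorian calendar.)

July 6, 1684

July 1, 1684 is a Saturday.
The first Thursday is therefore July 6 (5 days later).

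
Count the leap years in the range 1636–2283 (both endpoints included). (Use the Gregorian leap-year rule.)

Multiples of 4 in [1636,2283]: 162.
Of those, multiples of 100: 6 (not leap unless ÷400).
Multiples of 400: 1.
Leap years = 162 − 6 + 1 = 157.

157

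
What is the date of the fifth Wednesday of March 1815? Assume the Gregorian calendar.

March 29, 1815

March 1, 1815 is a Wednesday.
The first Wednesday is therefore March 1 (same day).
The fifth Wednesday is 1 + 4×7 = March 29.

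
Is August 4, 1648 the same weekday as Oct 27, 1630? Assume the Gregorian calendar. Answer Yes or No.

No

From Oct 27, 1630 to Aug 4, 1648 is 6491 days.
6491 mod 7 = 2, so they are different weekdays.
(Oct 27, 1630 is a Sunday; Aug 4, 1648 is a Tuesday.)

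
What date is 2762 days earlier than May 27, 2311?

November 3, 2303

−365 (one year) → May 27, 2310 (2397 left).
−365 (one year) → May 27, 2309 (2032 left).
−365 (one year) → May 27, 2308 (1667 left).
−366 (one year; includes Feb 29, 2308) → May 27, 2307 (1301 left).
−365 (one year) → May 27, 2306 (936 left).
−365 (one year) → May 27, 2305 (571 left).
−365 (one year) → May 27, 2304 (206 left).
−27 → Apr 30, 2304 (end of Apr, 30 days; 179 left).
−30 → Mar 31, 2304 (end of Mar, 31 days; 149 left).
−31 → Feb 29, 2304 (end of Feb, 29 days; 118 left).
−29 → Jan 31, 2304 (end of Jan, 31 days; 89 left).
−31 → Dec 31, 2303 (end of Dec, 31 days; 58 left).
−31 → Nov 30, 2303 (end of Nov, 30 days; 27 left).
−27 → Nov 3, 2303.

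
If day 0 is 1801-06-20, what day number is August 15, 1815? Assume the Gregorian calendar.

Jun 20, 1801 → Jun 20, 1802: 365 days.
Jun 20, 1802 → Jun 20, 1803: 365 days.
Jun 20, 1803 → Jun 20, 1804: 366 days (Feb 29, 1804 is in that span).
Jun 20, 1804 → Jun 20, 1805: 365 days.
Jun 20, 1805 → Jun 20, 1806: 365 days.
Jun 20, 1806 → Jun 20, 1807: 365 days.
Jun 20, 1807 → Jun 20, 1808: 366 days (Feb 29, 1808 is in that span).
Jun 20, 1808 → Jun 20, 1809: 365 days.
Jun 20, 1809 → Jun 20, 1810: 365 days.
Jun 20, 1810 → Jun 20, 1811: 365 days.
Jun 20, 1811 → Jun 20, 1812: 366 days (Feb 29, 1812 is in that span).
Jun 20, 1812 → Jun 20, 1813: 365 days.
Jun 20, 1813 → Jun 20, 1814: 365 days.
Jun 20, 1814 → Jun 20, 1815: 365 days.
Jun 20, 1815 → Jul 20, 1815: 30 days (June has 30).
Jul 20, 1815 → Aug 15, 1815: 26 days.
Total: 5169 days.

5169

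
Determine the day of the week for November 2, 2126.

Saturday

Doomsday rule: the anchor day for the 2100s is Sunday. For year 26: 26÷12 = 2 r 2, and 2÷4 = 0, so 2+2+0 = 4.
Sunday + 4 ≡ Thursday — that's 2126's doomsday.
In November the doomsday date is Nov 7.
Nov 2 is 5 days before Nov 7; 5 mod 7 = 5, so Thursday − 5 = Saturday.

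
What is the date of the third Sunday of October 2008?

October 19, 2008

October 1, 2008 is a Wednesday.
The first Sunday is therefore October 5 (4 days later).
The third Sunday is 5 + 2×7 = October 19.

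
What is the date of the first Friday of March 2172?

March 6, 2172

March 1, 2172 is a Sunday.
The first Friday is therefore March 6 (5 days later).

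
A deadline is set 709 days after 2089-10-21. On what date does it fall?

+365 (one year) → Oct 21, 2090 (344 left).
Oct has 31 days: +11 → Nov 1, 2090 (333 left).
Nov has 30 days: +30 → Dec 1, 2090 (303 left).
Dec has 31 days: +31 → Jan 1, 2091 (272 left).
Jan has 31 days: +31 → Feb 1, 2091 (241 left).
Feb has 28 days: +28 → Mar 1, 2091 (213 left).
Mar has 31 days: +31 → Apr 1, 2091 (182 left).
Apr has 30 days: +30 → May 1, 2091 (152 left).
May has 31 days: +31 → Jun 1, 2091 (121 left).
Jun has 30 days: +30 → Jul 1, 2091 (91 left).
Jul has 31 days: +31 → Aug 1, 2091 (60 left).
Aug has 31 days: +31 → Sep 1, 2091 (29 left).
+29 → Sep 30, 2091.

September 30, 2091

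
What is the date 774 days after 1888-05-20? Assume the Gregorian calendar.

+365 (one year) → May 20, 1889 (409 left).
+365 (one year) → May 20, 1890 (44 left).
May has 31 days: +12 → Jun 1, 1890 (32 left).
Jun has 30 days: +30 → Jul 1, 1890 (2 left).
+2 → Jul 3, 1890.

July 3, 1890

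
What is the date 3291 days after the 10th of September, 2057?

+365 (one year) → Sep 10, 2058 (2926 left).
+365 (one year) → Sep 10, 2059 (2561 left).
+366 (one year; includes Feb 29, 2060) → Sep 10, 2060 (2195 left).
+365 (one year) → Sep 10, 2061 (1830 left).
+365 (one year) → Sep 10, 2062 (1465 left).
+365 (one year) → Sep 10, 2063 (1100 left).
+366 (one year; includes Feb 29, 2064) → Sep 10, 2064 (734 left).
+365 (one year) → Sep 10, 2065 (369 left).
Sep has 30 days: +21 → Oct 1, 2065 (348 left).
Oct has 31 days: +31 → Nov 1, 2065 (317 left).
Nov has 30 days: +30 → Dec 1, 2065 (287 left).
Dec has 31 days: +31 → Jan 1, 2066 (256 left).
Jan has 31 days: +31 → Feb 1, 2066 (225 left).
Feb has 28 days: +28 → Mar 1, 2066 (197 left).
Mar has 31 days: +31 → Apr 1, 2066 (166 left).
Apr has 30 days: +30 → May 1, 2066 (136 left).
May has 31 days: +31 → Jun 1, 2066 (105 left).
Jun has 30 days: +30 → Jul 1, 2066 (75 left).
Jul has 31 days: +31 → Aug 1, 2066 (44 left).
Aug has 31 days: +31 → Sep 1, 2066 (13 left).
+13 → Sep 14, 2066.

September 14, 2066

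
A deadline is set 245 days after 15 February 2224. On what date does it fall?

Feb has 29 days: +15 → Mar 1, 2224 (230 left).
Mar has 31 days: +31 → Apr 1, 2224 (199 left).
Apr has 30 days: +30 → May 1, 2224 (169 left).
May has 31 days: +31 → Jun 1, 2224 (138 left).
Jun has 30 days: +30 → Jul 1, 2224 (108 left).
Jul has 31 days: +31 → Aug 1, 2224 (77 left).
Aug has 31 days: +31 → Sep 1, 2224 (46 left).
Sep has 30 days: +30 → Oct 1, 2224 (16 left).
+16 → Oct 17, 2224.

October 17, 2224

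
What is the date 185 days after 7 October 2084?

Oct has 31 days: +25 → Nov 1, 2084 (160 left).
Nov has 30 days: +30 → Dec 1, 2084 (130 left).
Dec has 31 days: +31 → Jan 1, 2085 (99 left).
Jan has 31 days: +31 → Feb 1, 2085 (68 left).
Feb has 28 days: +28 → Mar 1, 2085 (40 left).
Mar has 31 days: +31 → Apr 1, 2085 (9 left).
+9 → Apr 10, 2085.

April 10, 2085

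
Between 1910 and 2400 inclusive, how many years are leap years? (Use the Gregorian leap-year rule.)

Multiples of 4 in [1910,2400]: 123.
Of those, multiples of 100: 5 (not leap unless ÷400).
Multiples of 400: 2.
Leap years = 123 − 5 + 2 = 120.

120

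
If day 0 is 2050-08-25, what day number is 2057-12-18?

Aug 25, 2050 → Aug 25, 2051: 365 days.
Aug 25, 2051 → Aug 25, 2052: 366 days (Feb 29, 2052 is in that span).
Aug 25, 2052 → Aug 25, 2053: 365 days.
Aug 25, 2053 → Aug 25, 2054: 365 days.
Aug 25, 2054 → Aug 25, 2055: 365 days.
Aug 25, 2055 → Aug 25, 2056: 366 days (Feb 29, 2056 is in that span).
Aug 25, 2056 → Aug 25, 2057: 365 days.
Aug 25, 2057 → Sep 25, 2057: 31 days (August has 31).
Sep 25, 2057 → Oct 25, 2057: 30 days (September has 30).
Oct 25, 2057 → Nov 25, 2057: 31 days (October has 31).
Nov 25, 2057 → Dec 18, 2057: 23 days.
Total: 2672 days.

2672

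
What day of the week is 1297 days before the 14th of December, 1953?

Saturday

Dec 14, 1953 is a Monday.
1297 mod 7 = 2, so 1297 days before a Monday is Monday − 2 = Saturday.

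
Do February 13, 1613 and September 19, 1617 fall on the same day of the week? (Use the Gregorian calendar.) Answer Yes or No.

From Feb 13, 1613 to Sep 19, 1617 is 1679 days.
1679 mod 7 = 6, so they are different weekdays.
(Feb 13, 1613 is a Wednesday; Sep 19, 1617 is a Tuesday.)

No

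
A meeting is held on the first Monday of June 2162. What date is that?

June 1, 2162 is a Tuesday.
The first Monday is therefore June 7 (6 days later).

June 7, 2162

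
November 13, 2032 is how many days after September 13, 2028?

Sep 13, 2028 → Sep 13, 2029: 365 days.
Sep 13, 2029 → Sep 13, 2030: 365 days.
Sep 13, 2030 → Sep 13, 2031: 365 days.
Sep 13, 2031 → Sep 13, 2032: 366 days (Feb 29, 2032 is in that span).
Sep 13, 2032 → Oct 13, 2032: 30 days (September has 30).
Oct 13, 2032 → Nov 13, 2032: 31 days.
Total: 1522 days.

1522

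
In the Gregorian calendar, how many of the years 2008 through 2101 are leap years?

23

Multiples of 4 in [2008,2101]: 24.
Of those, multiples of 100: 1 (not leap unless ÷400).
Multiples of 400: 0.
Leap years = 24 − 1 + 0 = 23.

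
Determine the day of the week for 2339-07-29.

Saturday

Doomsday rule: the anchor day for the 2300s is Wednesday. For year 39: 39÷12 = 3 r 3, and 3÷4 = 0, so 3+3+0 = 6.
Wednesday + 6 ≡ Tuesday — that's 2339's doomsday.
In July the doomsday date is Jul 11.
Jul 29 is 18 days after Jul 11; 18 mod 7 = 4, so Tuesday + 4 = Saturday.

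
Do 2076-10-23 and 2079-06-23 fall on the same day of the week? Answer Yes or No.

Yes

From Oct 23, 2076 to Jun 23, 2079 is 973 days.
973 mod 7 = 0, so they are the same weekday.
(Oct 23, 2076 is a Friday; Jun 23, 2079 is a Friday.)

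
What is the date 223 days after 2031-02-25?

October 6, 2031

Feb has 28 days: +4 → Mar 1, 2031 (219 left).
Mar has 31 days: +31 → Apr 1, 2031 (188 left).
Apr has 30 days: +30 → May 1, 2031 (158 left).
May has 31 days: +31 → Jun 1, 2031 (127 left).
Jun has 30 days: +30 → Jul 1, 2031 (97 left).
Jul has 31 days: +31 → Aug 1, 2031 (66 left).
Aug has 31 days: +31 → Sep 1, 2031 (35 left).
Sep has 30 days: +30 → Oct 1, 2031 (5 left).
+5 → Oct 6, 2031.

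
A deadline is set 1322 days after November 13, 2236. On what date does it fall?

June 27, 2240

+365 (one year) → Nov 13, 2237 (957 left).
+365 (one year) → Nov 13, 2238 (592 left).
+365 (one year) → Nov 13, 2239 (227 left).
Nov has 30 days: +18 → Dec 1, 2239 (209 left).
Dec has 31 days: +31 → Jan 1, 2240 (178 left).
Jan has 31 days: +31 → Feb 1, 2240 (147 left).
Feb has 29 days: +29 → Mar 1, 2240 (118 left).
Mar has 31 days: +31 → Apr 1, 2240 (87 left).
Apr has 30 days: +30 → May 1, 2240 (57 left).
May has 31 days: +31 → Jun 1, 2240 (26 left).
+26 → Jun 27, 2240.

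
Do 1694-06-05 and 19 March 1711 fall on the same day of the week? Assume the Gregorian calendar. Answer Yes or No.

From Jun 5, 1694 to Mar 19, 1711 is 6130 days.
6130 mod 7 = 5, so they are different weekdays.
(Jun 5, 1694 is a Saturday; Mar 19, 1711 is a Thursday.)

No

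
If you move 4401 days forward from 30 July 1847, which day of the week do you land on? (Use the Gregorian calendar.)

Wednesday

Jul 30, 1847 is a Friday.
4401 mod 7 = 5, so 4401 days after a Friday is Friday + 5 = Wednesday.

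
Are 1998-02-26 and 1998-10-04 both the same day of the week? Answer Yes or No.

From Feb 26, 1998 to Oct 4, 1998 is 220 days.
220 mod 7 = 3, so they are different weekdays.
(Feb 26, 1998 is a Thursday; Oct 4, 1998 is a Sunday.)

No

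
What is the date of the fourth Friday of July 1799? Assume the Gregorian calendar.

July 1, 1799 is a Monday.
The first Friday is therefore July 5 (4 days later).
The fourth Friday is 5 + 3×7 = July 26.

July 26, 1799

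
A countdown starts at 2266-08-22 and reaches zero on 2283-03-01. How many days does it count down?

6035

Aug 22, 2266 → Aug 22, 2267: 365 days.
Aug 22, 2267 → Aug 22, 2268: 366 days (Feb 29, 2268 is in that span).
Aug 22, 2268 → Aug 22, 2269: 365 days.
Aug 22, 2269 → Aug 22, 2270: 365 days.
Aug 22, 2270 → Aug 22, 2271: 365 days.
Aug 22, 2271 → Aug 22, 2272: 366 days (Feb 29, 2272 is in that span).
Aug 22, 2272 → Aug 22, 2273: 365 days.
Aug 22, 2273 → Aug 22, 2274: 365 days.
Aug 22, 2274 → Aug 22, 2275: 365 days.
Aug 22, 2275 → Aug 22, 2276: 366 days (Feb 29, 2276 is in that span).
Aug 22, 2276 → Aug 22, 2277: 365 days.
Aug 22, 2277 → Aug 22, 2278: 365 days.
Aug 22, 2278 → Aug 22, 2279: 365 days.
Aug 22, 2279 → Aug 22, 2280: 366 days (Feb 29, 2280 is in that span).
Aug 22, 2280 → Aug 22, 2281: 365 days.
Aug 22, 2281 → Aug 22, 2282: 365 days.
Aug 22, 2282 → Sep 22, 2282: 31 days (August has 31).
Sep 22, 2282 → Oct 22, 2282: 30 days (September has 30).
Oct 22, 2282 → Nov 22, 2282: 31 days (October has 31).
Nov 22, 2282 → Dec 22, 2282: 30 days (November has 30).
Dec 22, 2282 → Jan 22, 2283: 31 days (December has 31).
Jan 22, 2283 → Feb 22, 2283: 31 days (January has 31).
Feb 22, 2283 → Mar 1, 2283: 7 days.
Total: 6035 days.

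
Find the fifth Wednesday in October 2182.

October 30, 2182

October 1, 2182 is a Tuesday.
The first Wednesday is therefore October 2 (1 days later).
The fifth Wednesday is 2 + 4×7 = October 30.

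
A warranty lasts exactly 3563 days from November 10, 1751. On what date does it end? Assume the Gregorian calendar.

August 12, 1761

+366 (one year; includes Feb 29, 1752) → Nov 10, 1752 (3197 left).
+365 (one year) → Nov 10, 1753 (2832 left).
+365 (one year) → Nov 10, 1754 (2467 left).
+365 (one year) → Nov 10, 1755 (2102 left).
+366 (one year; includes Feb 29, 1756) → Nov 10, 1756 (1736 left).
+365 (one year) → Nov 10, 1757 (1371 left).
+365 (one year) → Nov 10, 1758 (1006 left).
+365 (one year) → Nov 10, 1759 (641 left).
+366 (one year; includes Feb 29, 1760) → Nov 10, 1760 (275 left).
Nov has 30 days: +21 → Dec 1, 1760 (254 left).
Dec has 31 days: +31 → Jan 1, 1761 (223 left).
Jan has 31 days: +31 → Feb 1, 1761 (192 left).
Feb has 28 days: +28 → Mar 1, 1761 (164 left).
Mar has 31 days: +31 → Apr 1, 1761 (133 left).
Apr has 30 days: +30 → May 1, 1761 (103 left).
May has 31 days: +31 → Jun 1, 1761 (72 left).
Jun has 30 days: +30 → Jul 1, 1761 (42 left).
Jul has 31 days: +31 → Aug 1, 1761 (11 left).
+11 → Aug 12, 1761.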